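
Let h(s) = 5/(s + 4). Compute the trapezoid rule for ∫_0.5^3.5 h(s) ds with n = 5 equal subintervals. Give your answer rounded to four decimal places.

Δs = (3.5 − 0.5)/5 = 0.6.
h(0.5) = 10/9, h(1.1) = 50/51, h(1.7) = 50/57, h(2.3) = 50/63, h(2.9) = 50/69, h(3.5) = 2/3.
T_5 = (Δs/2)·[h(s_0) + 2h(s_1) + ... + 2h(s_{4}) + h(s_5)].
Sum ≈ 2.5589.

2.5589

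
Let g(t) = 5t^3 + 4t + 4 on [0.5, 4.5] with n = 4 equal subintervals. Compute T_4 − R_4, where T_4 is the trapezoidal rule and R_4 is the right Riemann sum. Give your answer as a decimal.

-235.5

T_4 = 593.5.
R_4 = 829.
T_4 − R_4 = -235.5.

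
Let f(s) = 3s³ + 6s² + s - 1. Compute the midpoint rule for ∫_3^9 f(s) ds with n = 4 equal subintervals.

Δs = (9 − 3)/4 = 1.5.
Midpoints: 3.75, 5.25, 6.75, 8.25.
f(3.75) = 245.328125, f(5.25) = 603.734375, f(6.75) = 1201.765625, f(8.25) = 2100.171875.
Sum = Δs · [f(3.75) + f(5.25) + f(6.75) + f(8.25)].
Sum = 6226.5.

6226.5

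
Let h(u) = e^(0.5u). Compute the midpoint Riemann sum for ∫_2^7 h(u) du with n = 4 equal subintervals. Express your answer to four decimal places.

Δu = (7 − 2)/4 = 1.25.
Midpoints: 2.625, 3.875, 5.125, 6.375.
h(2.625) ≈ 3.7155, h(3.875) ≈ 6.9414, h(5.125) ≈ 12.9682, h(6.375) ≈ 24.2278.
Sum = Δu · [h(2.625) + h(3.875) + h(5.125) + h(6.375)].
Sum ≈ 59.8160.

59.8160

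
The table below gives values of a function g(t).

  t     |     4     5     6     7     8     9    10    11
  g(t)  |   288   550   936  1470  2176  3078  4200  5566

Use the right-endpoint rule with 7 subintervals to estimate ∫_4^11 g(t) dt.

Δt = 1.
Sum = 1·[550 + 936 + 1470 + 2176 + 3078 + 4200 + 5566] = 17976.

17976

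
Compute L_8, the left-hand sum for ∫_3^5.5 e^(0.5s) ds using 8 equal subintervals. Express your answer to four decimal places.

Δs = (5.5 − 3)/8 = 0.3125.
Left endpoints: 3, 3.3125, 3.625, 3.9375, 4.25, 4.5625, 4.875, 5.1875.
f(3) ≈ 4.4817, f(3.3125) ≈ 5.2396, f(3.625) ≈ 6.1257, f(3.9375) ≈ 7.1617, f(4.25) ≈ 8.3729, f(4.5625) ≈ 9.7889, f(4.875) ≈ 11.4444, f(5.1875) ≈ 13.3799.
Sum = Δs · [f(3) + f(3.3125) + f(3.625) + ...].
Sum ≈ 20.6234.

20.6234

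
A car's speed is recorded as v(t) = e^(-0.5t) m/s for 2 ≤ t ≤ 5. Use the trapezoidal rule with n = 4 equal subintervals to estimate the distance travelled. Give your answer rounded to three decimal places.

0.578

Δt = (5 − 2)/4 = 0.75.
v(2) ≈ 0.368, v(2.75) ≈ 0.253, v(3.5) ≈ 0.174, v(4.25) ≈ 0.119, v(5) ≈ 0.082.
T_4 = (Δt/2)·[v(t_0) + 2v(t_1) + 2v(t_2) + 2v(t_3) + v(t_4)].
Sum ≈ 0.578.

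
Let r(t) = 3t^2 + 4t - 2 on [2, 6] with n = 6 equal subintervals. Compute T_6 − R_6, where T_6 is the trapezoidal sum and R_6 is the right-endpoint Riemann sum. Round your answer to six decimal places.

-37.333333

T_6 ≈ 264.88888889.
R_6 ≈ 302.22222222.
T_6 − R_6 ≈ -37.333333.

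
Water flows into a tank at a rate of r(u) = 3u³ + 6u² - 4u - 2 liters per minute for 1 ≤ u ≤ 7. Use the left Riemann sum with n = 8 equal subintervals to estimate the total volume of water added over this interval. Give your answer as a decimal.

Δu = (7 − 1)/8 = 0.75.
Left endpoints: 1, 1.75, 2.5, 3.25, 4, 4.75, 5.5, 6.25.
r(1) = 3, r(1.75) = 25.453125, r(2.5) = 72.375, r(3.25) = 151.359375, r(4) = 270, r(4.75) = 435.890625, r(5.5) = 656.625, r(6.25) = 939.796875.
Sum = Δu · [r(1) + r(1.75) + r(2.5) + ...].
Sum = 1915.875.

1915.875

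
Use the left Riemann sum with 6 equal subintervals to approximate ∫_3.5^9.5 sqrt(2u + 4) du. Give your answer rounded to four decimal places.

Δu = (9.5 − 3.5)/6 = 1.
Left endpoints: 3.5, 4.5, 5.5, 6.5, 7.5, 8.5.
f(3.5) ≈ 3.3166, f(4.5) ≈ 3.6056, f(5.5) ≈ 3.8730, f(6.5) ≈ 4.1231, f(7.5) ≈ 4.3589, f(8.5) ≈ 4.5826.
Sum = Δu · [f(3.5) + f(4.5) + f(5.5) + ...].
Sum ≈ 23.8597.

23.8597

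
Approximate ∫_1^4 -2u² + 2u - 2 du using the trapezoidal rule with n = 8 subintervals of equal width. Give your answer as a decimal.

Δu = (4 − 1)/8 = 0.375.
f(1) = -2, f(1.375) = -3.03125, f(1.75) = -4.625, f(2.125) = -6.78125, f(2.5) = -9.5, f(2.875) = -12.78125, f(3.25) = -16.625, f(3.625) = -21.03125, f(4) = -26.
T_8 = (Δu/2)·[f(u_0) + 2f(u_1) + ... + 2f(u_{7}) + f(u_8)].
Sum = -33.140625.

-33.140625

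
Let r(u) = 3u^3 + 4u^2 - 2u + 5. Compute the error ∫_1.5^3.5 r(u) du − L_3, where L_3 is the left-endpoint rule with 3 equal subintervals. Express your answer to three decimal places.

Exact integral: ∫_1.5^3.5 r(u) du ≈ 161.41667.
L_3 ≈ 113.84259.
Error ≈ 161.41667 − 113.84259 ≈ 47.574.

47.574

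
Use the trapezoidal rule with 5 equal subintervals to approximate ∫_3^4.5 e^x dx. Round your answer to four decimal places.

Δx = (4.5 − 3)/5 = 0.3.
f(3) ≈ 20.0855, f(3.3) ≈ 27.1126, f(3.6) ≈ 36.5982, f(3.9) ≈ 49.4024, f(4.2) ≈ 66.6863, f(4.5) ≈ 90.0171.
T_5 = (Δx/2)·[f(x_0) + 2f(x_1) + ... + 2f(x_{4}) + f(x_5)].
Sum ≈ 70.4553.

70.4553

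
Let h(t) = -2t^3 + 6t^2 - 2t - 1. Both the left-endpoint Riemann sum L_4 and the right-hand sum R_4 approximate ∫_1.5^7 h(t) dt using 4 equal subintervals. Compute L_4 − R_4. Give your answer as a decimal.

L_4 ≈ -323.06054688.
R_4 ≈ -886.46679688.
L_4 − R_4 = 563.40625.

563.40625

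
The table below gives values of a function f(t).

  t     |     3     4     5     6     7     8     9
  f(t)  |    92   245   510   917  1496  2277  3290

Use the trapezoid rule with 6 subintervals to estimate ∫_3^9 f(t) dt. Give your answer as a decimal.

7136

Δt = 1.
T_6 = (1/2)·[92 + 2·245 + 2·510 + 2·917 + 2·1496 + 2·2277 + 3290] = 7136.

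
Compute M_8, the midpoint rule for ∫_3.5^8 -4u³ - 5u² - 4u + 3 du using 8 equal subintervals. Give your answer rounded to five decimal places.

Δu = (8 − 3.5)/8 = 0.5625.
Midpoints: 3.78125, 4.34375, 4.90625, 5.46875, 6.03125, 6.59375, 7.15625, 7.71875.
f(3.78125) = -2456529/8192, f(4.34375) = -3576219/8192, f(4.90625) = -4992045/8192, f(5.46875) = -6738999/8192, f(6.03125) = -8852073/8192, f(6.59375) = -11366259/8192, f(7.15625) = -14316549/8192, f(7.71875) = -17737935/8192.
Sum = Δu · [f(3.78125) + f(4.34375) + f(4.90625) + ...].
Sum ≈ -4809.03223.

-4809.03223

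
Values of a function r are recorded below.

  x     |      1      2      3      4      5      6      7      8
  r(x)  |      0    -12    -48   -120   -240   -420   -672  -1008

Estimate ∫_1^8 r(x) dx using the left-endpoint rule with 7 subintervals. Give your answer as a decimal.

Δx = 1.
Sum = 1·[0 + (-12) + (-48) + (-120) + (-240) + (-420) + (-672)] = -1512.

-1512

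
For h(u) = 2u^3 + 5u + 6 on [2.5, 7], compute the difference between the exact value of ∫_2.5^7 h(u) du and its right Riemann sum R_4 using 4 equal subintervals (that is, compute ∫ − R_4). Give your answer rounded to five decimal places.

-408.00586

Exact integral: ∫_2.5^7 h(u) du = 1314.84375.
R_4 ≈ 1722.8496094.
Error ≈ 1314.84375 − 1722.8496094 ≈ -408.00586.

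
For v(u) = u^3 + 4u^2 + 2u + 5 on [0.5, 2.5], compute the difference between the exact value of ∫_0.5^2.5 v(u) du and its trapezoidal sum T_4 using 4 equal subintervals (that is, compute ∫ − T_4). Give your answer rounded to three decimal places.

-0.708

Exact integral: ∫_0.5^2.5 v(u) du ≈ 46.41667.
T_4 = 47.125.
Error ≈ 46.41667 − 47.125 ≈ -0.708.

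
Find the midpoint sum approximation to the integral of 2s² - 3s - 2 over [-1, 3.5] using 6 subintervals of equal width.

Δs = (3.5 − (-1))/6 = 0.75.
Midpoints: -0.625, 0.125, 0.875, 1.625, 2.375, 3.125.
f(-0.625) = 0.65625, f(0.125) = -2.34375, f(0.875) = -3.09375, f(1.625) = -1.59375, f(2.375) = 2.15625, f(3.125) = 8.15625.
Sum = Δs · [f(-0.625) + f(0.125) + f(0.875) + ...].
Sum = 2.953125.

2.953125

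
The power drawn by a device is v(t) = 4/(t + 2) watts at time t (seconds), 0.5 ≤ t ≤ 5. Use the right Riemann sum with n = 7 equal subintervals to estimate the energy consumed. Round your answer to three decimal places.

3.807

Δt = (5 − 0.5)/7 = 9/14.
Right endpoints: 8/7, 25/14, 17/7, 43/14, 26/7, 61/14, 5.
v(8/7) = 14/11, v(25/14) = 56/53, v(17/7) = 28/31, v(43/14) = 56/71, v(26/7) = 0.7, v(61/14) = 56/89, v(5) = 4/7.
Sum = Δt · [v(8/7) + v(25/14) + v(17/7) + ...].
Sum ≈ 3.807.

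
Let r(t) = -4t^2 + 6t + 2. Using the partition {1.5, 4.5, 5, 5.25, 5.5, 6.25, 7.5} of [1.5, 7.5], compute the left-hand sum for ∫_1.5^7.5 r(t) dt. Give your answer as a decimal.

-266.625

Subinterval widths: 3, 0.5, 0.25, 0.25, 0.75, 1.25.
Left endpoints: 1.5, 4.5, 5, 5.25, 5.5, 6.25.
r(1.5) = 2, r(4.5) = -52, r(5) = -68, r(5.25) = -76.75, r(5.5) = -86, r(6.25) = -116.75.
Sum = Σ Δt_i · r(t_i).
Sum = -266.625.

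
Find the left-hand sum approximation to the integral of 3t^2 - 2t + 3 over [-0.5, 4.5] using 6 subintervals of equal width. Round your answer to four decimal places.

67.1528

Δt = (4.5 − (-0.5))/6 = 5/6.
Left endpoints: -0.5, 1/3, 7/6, 2, 17/6, 11/3.
f(-0.5) = 4.75, f(1/3) = 8/3, f(7/6) = 4.75, f(2) = 11, f(17/6) = 257/12, f(11/3) = 36.
Sum = Δt · [f(-0.5) + f(1/3) + f(7/6) + ...].
Sum ≈ 67.1528.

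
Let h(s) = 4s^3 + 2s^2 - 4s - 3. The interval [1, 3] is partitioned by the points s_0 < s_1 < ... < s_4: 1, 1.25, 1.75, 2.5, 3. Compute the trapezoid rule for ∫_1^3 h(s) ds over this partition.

78.453125

Subinterval widths: 0.25, 0.5, 0.75, 0.5.
h(1) = -1, h(1.25) = 2.9375, h(1.75) = 17.5625, h(2.5) = 62, h(3) = 111.
On each subinterval the trapezoid contributes (Δs_i/2)·[h(s_{i-1}) + h(s_i)].
Sum = 78.453125.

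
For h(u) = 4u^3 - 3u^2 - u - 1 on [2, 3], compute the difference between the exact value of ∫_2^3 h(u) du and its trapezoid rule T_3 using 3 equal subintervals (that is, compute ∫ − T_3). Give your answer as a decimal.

Exact integral: ∫_2^3 h(u) du = 42.5.
T_3 = 43.
Error = 42.5 − 43 = -0.5.

-0.5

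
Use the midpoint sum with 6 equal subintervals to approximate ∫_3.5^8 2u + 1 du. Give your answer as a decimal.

56.25

Δu = (8 − 3.5)/6 = 0.75.
Midpoints: 3.875, 4.625, 5.375, 6.125, 6.875, 7.625.
f(3.875) = 8.75, f(4.625) = 10.25, f(5.375) = 11.75, f(6.125) = 13.25, f(6.875) = 14.75, f(7.625) = 16.25.
Sum = Δu · [f(3.875) + f(4.625) + f(5.375) + ...].
Sum = 56.25.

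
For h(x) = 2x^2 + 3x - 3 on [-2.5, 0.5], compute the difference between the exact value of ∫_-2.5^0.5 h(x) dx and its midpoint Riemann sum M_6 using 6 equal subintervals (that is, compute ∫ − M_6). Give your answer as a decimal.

Exact integral: ∫_-2.5^0.5 h(x) dx = -7.5.
M_6 = -7.625.
Error = -7.5 − (-7.625) = 0.125.

0.125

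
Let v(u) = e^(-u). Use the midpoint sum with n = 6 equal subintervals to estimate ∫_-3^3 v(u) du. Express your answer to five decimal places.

19.22465

Δu = (3 − (-3))/6 = 1.
Midpoints: -2.5, -1.5, -0.5, 0.5, 1.5, 2.5.
v(-2.5) ≈ 12.18249, v(-1.5) ≈ 4.48169, v(-0.5) ≈ 1.64872, v(0.5) ≈ 0.60653, v(1.5) ≈ 0.22313, v(2.5) ≈ 0.08208.
Sum = Δu · [v(-2.5) + v(-1.5) + v(-0.5) + ...].
Sum ≈ 19.22465.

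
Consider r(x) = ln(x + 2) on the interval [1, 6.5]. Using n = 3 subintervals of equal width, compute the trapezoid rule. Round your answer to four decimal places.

9.3353

Δx = (6.5 − 1)/3 = 11/6.
r(1) ≈ 1.0986, r(17/6) ≈ 1.5755, r(14/3) ≈ 1.8971, r(6.5) ≈ 2.1401.
T_3 = (Δx/2)·[r(x_0) + 2r(x_1) + 2r(x_2) + r(x_3)].
Sum ≈ 9.3353.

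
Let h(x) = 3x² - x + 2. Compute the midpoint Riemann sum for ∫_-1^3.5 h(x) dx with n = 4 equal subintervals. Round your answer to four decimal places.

Δx = (3.5 − (-1))/4 = 1.125.
Midpoints: -0.4375, 0.6875, 1.8125, 2.9375.
h(-0.4375) = 3.01171875, h(0.6875) = 2.73046875, h(1.8125) = 10.04296875, h(2.9375) = 24.94921875.
Sum = Δx · [h(-0.4375) + h(0.6875) + h(1.8125) + h(2.9375)].
Sum ≈ 45.8262.

45.8262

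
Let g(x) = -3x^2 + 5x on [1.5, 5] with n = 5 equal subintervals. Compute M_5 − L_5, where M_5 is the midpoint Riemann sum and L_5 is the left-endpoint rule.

-16.47625

M_5 = -64.32125.
L_5 = -47.845.
M_5 − L_5 = -16.47625.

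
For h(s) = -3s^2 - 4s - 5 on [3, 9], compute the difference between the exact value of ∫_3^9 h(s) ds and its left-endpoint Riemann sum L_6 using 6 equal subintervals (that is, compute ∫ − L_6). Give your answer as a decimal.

-117

Exact integral: ∫_3^9 h(s) ds = -876.
L_6 = -759.
Error = -876 − (-759) = -117.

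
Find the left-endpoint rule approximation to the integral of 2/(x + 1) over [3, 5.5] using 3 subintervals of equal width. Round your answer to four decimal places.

1.0556

Δx = (5.5 − 3)/3 = 5/6.
Left endpoints: 3, 23/6, 14/3.
f(3) = 0.5, f(23/6) = 12/29, f(14/3) = 6/17.
Sum = Δx · [f(3) + f(23/6) + f(14/3)].
Sum ≈ 1.0556.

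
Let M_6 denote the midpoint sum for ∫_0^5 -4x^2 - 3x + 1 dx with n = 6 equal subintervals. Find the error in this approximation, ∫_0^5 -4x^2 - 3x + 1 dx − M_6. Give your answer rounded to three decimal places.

Exact integral: ∫_0^5 f(x) dx ≈ -199.16667.
M_6 ≈ -198.00926.
Error ≈ -199.16667 − (-198.00926) ≈ -1.157.

-1.157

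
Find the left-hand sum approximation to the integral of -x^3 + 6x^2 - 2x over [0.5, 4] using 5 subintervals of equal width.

Δx = (4 − 0.5)/5 = 0.7.
Left endpoints: 0.5, 1.2, 1.9, 2.6, 3.3.
f(0.5) = 0.375, f(1.2) = 4.512, f(1.9) = 11.001, f(2.6) = 17.784, f(3.3) = 22.803.
Sum = Δx · [f(0.5) + f(1.2) + f(1.9) + f(2.6) + f(3.3)].
Sum = 39.5325.

39.5325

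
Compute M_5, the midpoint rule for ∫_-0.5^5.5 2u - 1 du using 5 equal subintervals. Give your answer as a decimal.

24

Δu = (5.5 − (-0.5))/5 = 1.2.
Midpoints: 0.1, 1.3, 2.5, 3.7, 4.9.
f(0.1) = -0.8, f(1.3) = 1.6, f(2.5) = 4, f(3.7) = 6.4, f(4.9) = 8.8.
Sum = Δu · [f(0.1) + f(1.3) + f(2.5) + f(3.7) + f(4.9)].
Sum = 24.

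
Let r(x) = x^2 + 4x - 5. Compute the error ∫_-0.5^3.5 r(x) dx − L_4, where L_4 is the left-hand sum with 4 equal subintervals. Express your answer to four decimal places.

Exact integral: ∫_-0.5^3.5 r(x) dx ≈ 18.333333.
L_4 = 5.
Error ≈ 18.333333 − 5 ≈ 13.3333.

13.3333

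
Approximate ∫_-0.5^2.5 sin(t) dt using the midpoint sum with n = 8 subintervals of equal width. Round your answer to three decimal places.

Δt = (2.5 − (-0.5))/8 = 0.375.
Midpoints: -0.3125, 0.0625, 0.4375, 0.8125, 1.1875, 1.5625, 1.9375, 2.3125.
f(-0.3125) ≈ -0.307, f(0.0625) ≈ 0.062, f(0.4375) ≈ 0.424, f(0.8125) ≈ 0.726, f(1.1875) ≈ 0.927, f(1.5625) ≈ 1.000, f(1.9375) ≈ 0.934, f(2.3125) ≈ 0.737.
Sum = Δt · [f(-0.3125) + f(0.0625) + f(0.4375) + ...].
Sum ≈ 1.689.

1.689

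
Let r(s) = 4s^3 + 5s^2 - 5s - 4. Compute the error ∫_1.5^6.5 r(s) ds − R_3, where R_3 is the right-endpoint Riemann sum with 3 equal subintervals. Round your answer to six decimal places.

-1172.685185

Exact integral: ∫_1.5^6.5 r(s) ds ≈ 2112.08333333.
R_3 ≈ 3284.76851852.
Error ≈ 2112.08333333 − 3284.76851852 ≈ -1172.685185.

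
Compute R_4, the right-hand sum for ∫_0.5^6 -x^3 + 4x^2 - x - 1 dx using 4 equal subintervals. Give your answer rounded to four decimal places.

-123.3740

Δx = (6 − 0.5)/4 = 1.375.
Right endpoints: 1.875, 3.25, 4.625, 6.
f(1.875) = 2353/512, f(3.25) = 3.671875, f(4.625) = -9725/512, f(6) = -79.
Sum = Δx · [f(1.875) + f(3.25) + f(4.625) + f(6)].
Sum ≈ -123.3740.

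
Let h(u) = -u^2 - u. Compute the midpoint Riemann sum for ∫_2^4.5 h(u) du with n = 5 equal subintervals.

Δu = (4.5 − 2)/5 = 0.5.
Midpoints: 2.25, 2.75, 3.25, 3.75, 4.25.
h(2.25) = -7.3125, h(2.75) = -10.3125, h(3.25) = -13.8125, h(3.75) = -17.8125, h(4.25) = -22.3125.
Sum = Δu · [h(2.25) + h(2.75) + h(3.25) + h(3.75) + h(4.25)].
Sum = -35.78125.

-35.78125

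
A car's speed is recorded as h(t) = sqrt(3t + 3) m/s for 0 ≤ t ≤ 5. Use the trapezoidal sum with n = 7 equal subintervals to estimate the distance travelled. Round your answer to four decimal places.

15.7943

Δt = (5 − 0)/7 = 5/7.
h(0) ≈ 1.7321, h(5/7) ≈ 2.2678, h(10/7) ≈ 2.6992, h(15/7) ≈ 3.0706, h(20/7) ≈ 3.4017, h(25/7) ≈ 3.7033, h(30/7) ≈ 3.9821, h(5) ≈ 4.2426.
T_7 = (Δt/2)·[h(t_0) + 2h(t_1) + ... + 2h(t_{6}) + h(t_7)].
Sum ≈ 15.7943.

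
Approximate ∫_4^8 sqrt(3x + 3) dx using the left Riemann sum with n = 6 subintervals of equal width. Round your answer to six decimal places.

Δx = (8 − 4)/6 = 2/3.
Left endpoints: 4, 14/3, 16/3, 6, 20/3, 22/3.
f(4) ≈ 3.872983, f(14/3) ≈ 4.123106, f(16/3) ≈ 4.358899, f(6) ≈ 4.582576, f(20/3) ≈ 4.795832, f(22/3) ≈ 5.000000.
Sum = Δx · [f(4) + f(14/3) + f(16/3) + ...].
Sum ≈ 17.822263.

17.822263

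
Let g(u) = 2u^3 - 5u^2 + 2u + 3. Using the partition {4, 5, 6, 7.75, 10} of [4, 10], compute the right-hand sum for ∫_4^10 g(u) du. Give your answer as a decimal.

4967.7734375

Subinterval widths: 1, 1, 1.75, 2.25.
Right endpoints: 5, 6, 7.75, 10.
g(5) = 138, g(6) = 267, g(7.75) = 649.15625, g(10) = 1523.
Sum = Σ Δu_i · g(u_i).
Sum = 4967.7734375.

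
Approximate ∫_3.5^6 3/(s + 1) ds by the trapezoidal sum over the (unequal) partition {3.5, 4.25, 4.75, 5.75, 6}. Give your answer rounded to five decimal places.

1.32980

Subinterval widths: 0.75, 0.5, 1, 0.25.
f(3.5) = 2/3, f(4.25) = 4/7, f(4.75) = 12/23, f(5.75) = 4/9, f(6) = 3/7.
On each subinterval the trapezoid contributes (Δs_i/2)·[f(s_{i-1}) + f(s_i)].
Sum ≈ 1.32980.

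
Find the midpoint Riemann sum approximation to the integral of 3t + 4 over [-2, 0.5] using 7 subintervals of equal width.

Δt = (0.5 − (-2))/7 = 5/14.
Midpoints: -51/28, -41/28, -31/28, -0.75, -11/28, -1/28, 9/28.
f(-51/28) = -41/28, f(-41/28) = -11/28, f(-31/28) = 19/28, f(-0.75) = 1.75, f(-11/28) = 79/28, f(-1/28) = 109/28, f(9/28) = 139/28.
Sum = Δt · [f(-51/28) + f(-41/28) + f(-31/28) + ...].
Sum = 4.375.

4.375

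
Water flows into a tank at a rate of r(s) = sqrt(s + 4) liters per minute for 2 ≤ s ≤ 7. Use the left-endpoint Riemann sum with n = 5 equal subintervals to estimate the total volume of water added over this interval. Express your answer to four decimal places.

Δs = (7 − 2)/5 = 1.
Left endpoints: 2, 3, 4, 5, 6.
r(2) ≈ 2.4495, r(3) ≈ 2.6458, r(4) ≈ 2.8284, r(5) ≈ 3.0000, r(6) ≈ 3.1623.
Sum = Δs · [r(2) + r(3) + r(4) + r(5) + r(6)].
Sum ≈ 14.0859.

14.0859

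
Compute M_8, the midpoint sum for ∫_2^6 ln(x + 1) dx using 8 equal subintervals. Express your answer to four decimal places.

Δx = (6 − 2)/8 = 0.5.
Midpoints: 2.25, 2.75, 3.25, 3.75, 4.25, 4.75, 5.25, 5.75.
f(2.25) ≈ 1.1787, f(2.75) ≈ 1.3218, f(3.25) ≈ 1.4469, f(3.75) ≈ 1.5581, f(4.25) ≈ 1.6582, f(4.75) ≈ 1.7492, f(5.25) ≈ 1.8326, f(5.75) ≈ 1.9095.
Sum = Δx · [f(2.25) + f(2.75) + f(3.25) + ...].
Sum ≈ 6.3275.

6.3275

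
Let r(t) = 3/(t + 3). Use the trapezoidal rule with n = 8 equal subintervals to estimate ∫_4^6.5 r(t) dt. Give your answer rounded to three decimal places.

0.916

Δt = (6.5 − 4)/8 = 0.3125.
r(4) = 3/7, r(4.3125) = 16/39, r(4.625) = 24/61, r(4.9375) = 48/127, r(5.25) = 4/11, r(5.5625) = 48/137, r(5.875) = 24/71, r(6.1875) = 16/49, r(6.5) = 6/19.
T_8 = (Δt/2)·[r(t_0) + 2r(t_1) + ... + 2r(t_{7}) + r(t_8)].
Sum ≈ 0.916.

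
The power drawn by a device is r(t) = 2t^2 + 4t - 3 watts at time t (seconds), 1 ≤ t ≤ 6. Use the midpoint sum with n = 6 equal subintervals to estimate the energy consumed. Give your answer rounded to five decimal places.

Δt = (6 − 1)/6 = 5/6.
Midpoints: 17/12, 2.25, 37/12, 47/12, 4.75, 67/12.
r(17/12) = 481/72, r(2.25) = 16.125, r(37/12) = 2041/72, r(47/12) = 3121/72, r(4.75) = 61.125, r(67/12) = 5881/72.
Sum = Δt · [r(17/12) + r(2.25) + r(37/12) + ...].
Sum ≈ 197.75463.

197.75463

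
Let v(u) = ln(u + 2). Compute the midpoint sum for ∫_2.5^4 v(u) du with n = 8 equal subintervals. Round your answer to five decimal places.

Δu = (4 − 2.5)/8 = 0.1875.
Midpoints: 2.59375, 2.78125, 2.96875, 3.15625, 3.34375, 3.53125, 3.71875, 3.90625.
v(2.59375) ≈ 1.52470, v(2.78125) ≈ 1.56470, v(2.96875) ≈ 1.60317, v(3.15625) ≈ 1.64021, v(3.34375) ≈ 1.67593, v(3.53125) ≈ 1.71041, v(3.71875) ≈ 1.74375, v(3.90625) ≈ 1.77601.
Sum = Δu · [v(2.59375) + v(2.78125) + v(2.96875) + ...].
Sum ≈ 2.48229.

2.48229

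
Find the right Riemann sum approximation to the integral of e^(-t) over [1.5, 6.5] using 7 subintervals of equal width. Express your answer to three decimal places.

0.152

Δt = (6.5 − 1.5)/7 = 5/7.
Right endpoints: 31/14, 41/14, 51/14, 61/14, 71/14, 81/14, 6.5.
f(31/14) ≈ 0.109, f(41/14) ≈ 0.053, f(51/14) ≈ 0.026, f(61/14) ≈ 0.013, f(71/14) ≈ 0.006, f(81/14) ≈ 0.003, f(6.5) ≈ 0.002.
Sum = Δt · [f(31/14) + f(41/14) + f(51/14) + ...].
Sum ≈ 0.152.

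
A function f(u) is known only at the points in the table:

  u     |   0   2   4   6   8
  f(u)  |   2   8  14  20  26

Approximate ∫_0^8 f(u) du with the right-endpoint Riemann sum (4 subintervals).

136

Δu = 2.
Sum = 2·[8 + 14 + 20 + 26] = 136.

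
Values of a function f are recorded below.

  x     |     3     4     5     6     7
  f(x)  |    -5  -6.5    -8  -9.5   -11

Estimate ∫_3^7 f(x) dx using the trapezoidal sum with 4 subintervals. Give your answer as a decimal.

Δx = 1.
T_4 = (1/2)·[(-5) + 2·(-6.5) + 2·(-8) + 2·(-9.5) + (-11)] = -32.

-32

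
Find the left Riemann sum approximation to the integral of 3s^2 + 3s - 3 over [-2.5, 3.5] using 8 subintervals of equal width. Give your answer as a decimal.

Δs = (3.5 − (-2.5))/8 = 0.75.
Left endpoints: -2.5, -1.75, -1, -0.25, 0.5, 1.25, 2, 2.75.
f(-2.5) = 8.25, f(-1.75) = 0.9375, f(-1) = -3, f(-0.25) = -3.5625, f(0.5) = -0.75, f(1.25) = 5.4375, f(2) = 15, f(2.75) = 27.9375.
Sum = Δs · [f(-2.5) + f(-1.75) + f(-1) + ...].
Sum = 37.6875.

37.6875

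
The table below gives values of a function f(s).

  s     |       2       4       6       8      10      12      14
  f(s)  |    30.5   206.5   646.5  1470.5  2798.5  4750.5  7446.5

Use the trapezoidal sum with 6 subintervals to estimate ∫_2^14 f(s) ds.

Δs = 2.
T_6 = (2/2)·[30.5 + 2·206.5 + 2·646.5 + 2·1470.5 + 2·2798.5 + 2·4750.5 + 7446.5] = 27222.

27222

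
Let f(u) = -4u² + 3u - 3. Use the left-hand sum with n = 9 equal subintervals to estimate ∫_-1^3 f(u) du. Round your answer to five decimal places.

Δu = (3 − (-1))/9 = 4/9.
Left endpoints: -1, -5/9, -1/9, 1/3, 7/9, 11/9, 5/3, 19/9, 23/9.
f(-1) = -10, f(-5/9) = -478/81, f(-1/9) = -274/81, f(1/3) = -22/9, f(7/9) = -250/81, f(11/9) = -430/81, f(5/3) = -82/9, f(19/9) = -1174/81, f(23/9) = -1738/81.
Sum = Δu · [f(-1) + f(-5/9) + f(-1/9) + ...].
Sum ≈ -33.41564.

-33.41564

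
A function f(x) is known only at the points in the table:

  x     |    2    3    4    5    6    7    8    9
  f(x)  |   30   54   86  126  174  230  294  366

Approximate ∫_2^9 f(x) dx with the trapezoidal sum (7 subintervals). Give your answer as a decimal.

Δx = 1.
T_7 = (1/2)·[30 + 2·54 + 2·86 + 2·126 + 2·174 + 2·230 + 2·294 + 366] = 1162.

1162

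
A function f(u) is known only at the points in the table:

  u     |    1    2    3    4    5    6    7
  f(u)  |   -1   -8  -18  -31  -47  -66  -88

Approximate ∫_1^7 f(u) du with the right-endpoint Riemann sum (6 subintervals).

Δu = 1.
Sum = 1·[(-8) + (-18) + (-31) + (-47) + (-66) + (-88)] = -258.

-258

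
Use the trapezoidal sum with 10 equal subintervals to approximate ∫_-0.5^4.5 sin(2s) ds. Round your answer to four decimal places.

Δs = (4.5 − (-0.5))/10 = 0.5.
f(-0.5) ≈ -0.8415, f(0) ≈ 0.0000, f(0.5) ≈ 0.8415, f(1) ≈ 0.9093, f(1.5) ≈ 0.1411, f(2) ≈ -0.7568, f(2.5) ≈ -0.9589, f(3) ≈ -0.2794, f(3.5) ≈ 0.6570, f(4) ≈ 0.9894, f(4.5) ≈ 0.4121.
T_10 = (Δs/2)·[f(s_0) + 2f(s_1) + ... + 2f(s_{9}) + f(s_10)].
Sum ≈ 0.6642.

0.6642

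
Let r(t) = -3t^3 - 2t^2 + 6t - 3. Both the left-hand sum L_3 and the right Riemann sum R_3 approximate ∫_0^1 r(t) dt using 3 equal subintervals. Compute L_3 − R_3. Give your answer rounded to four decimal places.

-0.3333

L_3 ≈ -1.703704.
R_3 ≈ -1.370370.
L_3 − R_3 ≈ -0.3333.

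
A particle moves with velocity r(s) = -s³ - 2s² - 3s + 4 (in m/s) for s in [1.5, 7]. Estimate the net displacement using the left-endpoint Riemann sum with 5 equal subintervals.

Δs = (7 − 1.5)/5 = 1.1.
Left endpoints: 1.5, 2.6, 3.7, 4.8, 5.9.
r(1.5) = -8.375, r(2.6) = -34.896, r(3.7) = -85.133, r(4.8) = -167.072, r(5.9) = -288.699.
Sum = Δs · [r(1.5) + r(2.6) + r(3.7) + r(4.8) + r(5.9)].
Sum = -642.5925.

-642.5925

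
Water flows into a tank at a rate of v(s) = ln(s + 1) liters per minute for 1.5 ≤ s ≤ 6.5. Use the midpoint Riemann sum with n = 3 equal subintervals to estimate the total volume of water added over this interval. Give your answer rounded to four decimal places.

7.8509

Δs = (6.5 − 1.5)/3 = 5/3.
Midpoints: 7/3, 4, 17/3.
v(7/3) ≈ 1.2040, v(4) ≈ 1.6094, v(17/3) ≈ 1.8971.
Sum = Δs · [v(7/3) + v(4) + v(17/3)].
Sum ≈ 7.8509.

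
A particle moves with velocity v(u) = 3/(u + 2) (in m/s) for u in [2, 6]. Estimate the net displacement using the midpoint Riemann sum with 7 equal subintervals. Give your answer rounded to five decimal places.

2.07754

Δu = (6 − 2)/7 = 4/7.
Midpoints: 16/7, 20/7, 24/7, 4, 32/7, 36/7, 40/7.
v(16/7) = 0.7, v(20/7) = 21/34, v(24/7) = 21/38, v(4) = 0.5, v(32/7) = 21/46, v(36/7) = 0.42, v(40/7) = 7/18.
Sum = Δu · [v(16/7) + v(20/7) + v(24/7) + ...].
Sum ≈ 2.07754.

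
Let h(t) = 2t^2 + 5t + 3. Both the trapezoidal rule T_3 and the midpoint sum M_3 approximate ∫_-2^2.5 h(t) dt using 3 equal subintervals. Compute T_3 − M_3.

T_3 = 38.25.
M_3 = 33.1875.
T_3 − M_3 = 5.0625.

5.0625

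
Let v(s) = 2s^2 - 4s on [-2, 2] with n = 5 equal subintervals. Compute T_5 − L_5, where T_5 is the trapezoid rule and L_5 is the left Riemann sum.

-6.4

T_5 = 11.52.
L_5 = 17.92.
T_5 − L_5 = -6.4.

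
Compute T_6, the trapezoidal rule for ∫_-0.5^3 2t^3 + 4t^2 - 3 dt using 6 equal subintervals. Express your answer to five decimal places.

Δt = (3 − (-0.5))/6 = 7/12.
f(-0.5) = -2.25, f(1/12) = -2567/864, f(2/3) = -17/27, f(1.25) = 7.15625, f(11/6) = 2459/108, f(29/12) = 41981/864, f(3) = 87.
T_6 = (Δt/2)·[f(t_0) + 2f(t_1) + ... + 2f(t_{5}) + f(t_6)].
Sum ≈ 68.41811.

68.41811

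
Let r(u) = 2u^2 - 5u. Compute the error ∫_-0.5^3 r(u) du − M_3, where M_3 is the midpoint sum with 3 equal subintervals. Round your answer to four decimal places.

Exact integral: ∫_-0.5^3 r(u) du ≈ -3.791667.
M_3 ≈ -4.585648.
Error ≈ -3.791667 − (-4.585648) ≈ 0.7940.

0.7940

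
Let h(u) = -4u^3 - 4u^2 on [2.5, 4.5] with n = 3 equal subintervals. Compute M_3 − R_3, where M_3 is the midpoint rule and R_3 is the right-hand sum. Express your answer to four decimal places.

M_3 ≈ -468.259259.
R_3 ≈ -597.814815.
M_3 − R_3 ≈ 129.5556.

129.5556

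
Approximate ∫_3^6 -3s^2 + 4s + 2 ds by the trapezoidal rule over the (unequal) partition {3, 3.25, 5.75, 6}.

-136.828125

Subinterval widths: 0.25, 2.5, 0.25.
f(3) = -13, f(3.25) = -16.6875, f(5.75) = -74.1875, f(6) = -82.
On each subinterval the trapezoid contributes (Δs_i/2)·[f(s_{i-1}) + f(s_i)].
Sum = -136.828125.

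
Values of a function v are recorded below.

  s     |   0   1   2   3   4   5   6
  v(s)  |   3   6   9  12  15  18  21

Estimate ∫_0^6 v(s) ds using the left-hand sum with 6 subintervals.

63

Δs = 1.
Sum = 1·[3 + 6 + 9 + 12 + 15 + 18] = 63.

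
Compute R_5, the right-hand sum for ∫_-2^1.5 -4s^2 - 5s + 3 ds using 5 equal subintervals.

Δs = (1.5 − (-2))/5 = 0.7.
Right endpoints: -1.3, -0.6, 0.1, 0.8, 1.5.
f(-1.3) = 2.74, f(-0.6) = 4.56, f(0.1) = 2.46, f(0.8) = -3.56, f(1.5) = -13.5.
Sum = Δs · [f(-1.3) + f(-0.6) + f(0.1) + f(0.8) + f(1.5)].
Sum = -5.11.

-5.11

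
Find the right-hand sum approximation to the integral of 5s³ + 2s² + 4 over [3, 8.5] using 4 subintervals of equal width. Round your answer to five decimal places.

9095.39941

Δs = (8.5 − 3)/4 = 1.375.
Right endpoints: 4.375, 5.75, 7.125, 8.5.
f(4.375) = 236023/512, f(5.75) = 1020.671875, f(7.125) = 979997/512, f(8.5) = 3219.125.
Sum = Δs · [f(4.375) + f(5.75) + f(7.125) + f(8.5)].
Sum ≈ 9095.39941.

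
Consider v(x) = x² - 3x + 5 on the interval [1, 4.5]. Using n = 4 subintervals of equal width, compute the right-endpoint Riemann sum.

22.94140625

Δx = (4.5 − 1)/4 = 0.875.
Right endpoints: 1.875, 2.75, 3.625, 4.5.
v(1.875) = 2.890625, v(2.75) = 4.3125, v(3.625) = 7.265625, v(4.5) = 11.75.
Sum = Δx · [v(1.875) + v(2.75) + v(3.625) + v(4.5)].
Sum = 22.94140625.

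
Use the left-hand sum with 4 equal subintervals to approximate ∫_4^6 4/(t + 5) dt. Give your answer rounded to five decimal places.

Δt = (6 − 4)/4 = 0.5.
Left endpoints: 4, 4.5, 5, 5.5.
f(4) = 4/9, f(4.5) = 8/19, f(5) = 0.4, f(5.5) = 8/21.
Sum = Δt · [f(4) + f(4.5) + f(5) + f(5.5)].
Sum ≈ 0.82322.

0.82322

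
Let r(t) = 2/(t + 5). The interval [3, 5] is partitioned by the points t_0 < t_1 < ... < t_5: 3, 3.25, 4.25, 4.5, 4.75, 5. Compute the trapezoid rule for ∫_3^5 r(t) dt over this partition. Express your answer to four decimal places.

Subinterval widths: 0.25, 1, 0.25, 0.25, 0.25.
r(3) = 0.25, r(3.25) = 8/33, r(4.25) = 8/37, r(4.5) = 4/19, r(4.75) = 8/39, r(5) = 0.2.
On each subinterval the trapezoid contributes (Δt_i/2)·[r(t_{i-1}) + r(t_i)].
Sum ≈ 0.4468.

0.4468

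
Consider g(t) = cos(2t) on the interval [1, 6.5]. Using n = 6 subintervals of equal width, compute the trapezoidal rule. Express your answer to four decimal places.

Δt = (6.5 − 1)/6 = 11/12.
g(1) ≈ -0.4161, g(23/12) ≈ -0.7701, g(17/6) ≈ 0.8159, g(3.75) ≈ 0.3466, g(14/3) ≈ -0.9958, g(67/12) ≈ 0.1703, g(6.5) ≈ 0.9074.
T_6 = (Δt/2)·[g(t_0) + 2g(t_1) + ... + 2g(t_{5}) + g(t_6)].
Sum ≈ -0.1719.

-0.1719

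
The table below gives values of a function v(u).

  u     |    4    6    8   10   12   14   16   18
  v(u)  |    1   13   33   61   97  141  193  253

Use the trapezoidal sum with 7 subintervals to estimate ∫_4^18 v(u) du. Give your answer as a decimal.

1330

Δu = 2.
T_7 = (2/2)·[1 + 2·13 + 2·33 + 2·61 + 2·97 + 2·141 + 2·193 + 253] = 1330.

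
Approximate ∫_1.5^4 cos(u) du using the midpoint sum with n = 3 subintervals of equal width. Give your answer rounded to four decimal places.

Δu = (4 − 1.5)/3 = 5/6.
Midpoints: 23/12, 2.75, 43/12.
f(23/12) ≈ -0.3390, f(2.75) ≈ -0.9243, f(43/12) ≈ -0.9040.
Sum = Δu · [f(23/12) + f(2.75) + f(43/12)].
Sum ≈ -1.8061.

-1.8061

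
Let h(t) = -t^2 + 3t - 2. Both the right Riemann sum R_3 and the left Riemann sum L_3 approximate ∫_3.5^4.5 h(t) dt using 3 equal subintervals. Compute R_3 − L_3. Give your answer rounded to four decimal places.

-1.6667

R_3 ≈ -6.935185.
L_3 ≈ -5.268519.
R_3 − L_3 ≈ -1.6667.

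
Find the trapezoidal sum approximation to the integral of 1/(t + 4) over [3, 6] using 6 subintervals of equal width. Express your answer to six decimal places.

0.356892

Δt = (6 − 3)/6 = 0.5.
f(3) = 1/7, f(3.5) = 2/15, f(4) = 0.125, f(4.5) = 2/17, f(5) = 1/9, f(5.5) = 2/19, f(6) = 0.1.
T_6 = (Δt/2)·[f(t_0) + 2f(t_1) + ... + 2f(t_{5}) + f(t_6)].
Sum ≈ 0.356892.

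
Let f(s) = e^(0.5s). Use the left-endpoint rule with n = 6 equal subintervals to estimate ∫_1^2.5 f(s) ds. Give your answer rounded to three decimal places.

Δs = (2.5 − 1)/6 = 0.25.
Left endpoints: 1, 1.25, 1.5, 1.75, 2, 2.25.
f(1) ≈ 1.649, f(1.25) ≈ 1.868, f(1.5) ≈ 2.117, f(1.75) ≈ 2.399, f(2) ≈ 2.718, f(2.25) ≈ 3.080.
Sum = Δs · [f(1) + f(1.25) + f(1.5) + ...].
Sum ≈ 3.458.

3.458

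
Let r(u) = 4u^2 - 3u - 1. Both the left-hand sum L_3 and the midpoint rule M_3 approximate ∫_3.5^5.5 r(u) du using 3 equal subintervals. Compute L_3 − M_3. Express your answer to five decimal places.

-21.11111

L_3 ≈ 114.2592593.
M_3 ≈ 135.3703704.
L_3 − M_3 ≈ -21.11111.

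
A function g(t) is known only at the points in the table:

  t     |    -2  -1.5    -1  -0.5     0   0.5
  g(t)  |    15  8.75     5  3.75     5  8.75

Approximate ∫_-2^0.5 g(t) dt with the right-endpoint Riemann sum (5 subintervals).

Δt = 0.5.
Sum = 0.5·[8.75 + 5 + 3.75 + 5 + 8.75] = 15.625.

15.625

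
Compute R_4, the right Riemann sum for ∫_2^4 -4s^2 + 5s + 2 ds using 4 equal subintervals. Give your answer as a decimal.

Δs = (4 − 2)/4 = 0.5.
Right endpoints: 2.5, 3, 3.5, 4.
f(2.5) = -10.5, f(3) = -19, f(3.5) = -29.5, f(4) = -42.
Sum = Δs · [f(2.5) + f(3) + f(3.5) + f(4)].
Sum = -50.5.

-50.5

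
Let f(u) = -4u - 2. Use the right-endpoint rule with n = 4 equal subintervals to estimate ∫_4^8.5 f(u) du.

Δu = (8.5 − 4)/4 = 1.125.
Right endpoints: 5.125, 6.25, 7.375, 8.5.
f(5.125) = -22.5, f(6.25) = -27, f(7.375) = -31.5, f(8.5) = -36.
Sum = Δu · [f(5.125) + f(6.25) + f(7.375) + f(8.5)].
Sum = -131.625.

-131.625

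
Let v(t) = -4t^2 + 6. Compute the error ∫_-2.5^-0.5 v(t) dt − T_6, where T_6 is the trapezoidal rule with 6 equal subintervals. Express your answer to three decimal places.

0.148

Exact integral: ∫_-2.5^-0.5 v(t) dt ≈ -8.66667.
T_6 ≈ -8.81481.
Error ≈ -8.66667 − (-8.81481) ≈ 0.148.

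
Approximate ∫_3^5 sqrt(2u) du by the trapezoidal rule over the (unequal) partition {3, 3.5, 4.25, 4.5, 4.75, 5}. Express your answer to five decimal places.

Subinterval widths: 0.5, 0.75, 0.25, 0.25, 0.25.
f(3) ≈ 2.44949, f(3.5) ≈ 2.64575, f(4.25) ≈ 2.91548, f(4.5) ≈ 3.00000, f(4.75) ≈ 3.08221, f(5) ≈ 3.16228.
On each subinterval the trapezoid contributes (Δu_i/2)·[f(u_{i-1}) + f(u_i)].
Sum ≈ 5.63954.

5.63954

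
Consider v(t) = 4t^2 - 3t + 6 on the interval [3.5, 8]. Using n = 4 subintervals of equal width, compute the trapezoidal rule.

Δt = (8 − 3.5)/4 = 1.125.
v(3.5) = 44.5, v(4.625) = 77.6875, v(5.75) = 121, v(6.875) = 174.4375, v(8) = 238.
T_4 = (Δt/2)·[v(t_0) + 2v(t_1) + 2v(t_2) + 2v(t_3) + v(t_4)].
Sum = 578.671875.

578.671875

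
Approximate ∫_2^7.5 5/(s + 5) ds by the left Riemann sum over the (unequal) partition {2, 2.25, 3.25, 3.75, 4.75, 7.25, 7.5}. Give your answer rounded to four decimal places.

3.1268

Subinterval widths: 0.25, 1, 0.5, 1, 2.5, 0.25.
Left endpoints: 2, 2.25, 3.25, 3.75, 4.75, 7.25.
f(2) = 5/7, f(2.25) = 20/29, f(3.25) = 20/33, f(3.75) = 4/7, f(4.75) = 20/39, f(7.25) = 20/49.
Sum = Σ Δs_i · f(s_i).
Sum ≈ 3.1268.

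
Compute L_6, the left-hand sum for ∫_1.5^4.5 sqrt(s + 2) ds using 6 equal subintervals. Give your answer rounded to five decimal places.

6.51146

Δs = (4.5 − 1.5)/6 = 0.5.
Left endpoints: 1.5, 2, 2.5, 3, 3.5, 4.
f(1.5) ≈ 1.87083, f(2) ≈ 2.00000, f(2.5) ≈ 2.12132, f(3) ≈ 2.23607, f(3.5) ≈ 2.34521, f(4) ≈ 2.44949.
Sum = Δs · [f(1.5) + f(2) + f(2.5) + ...].
Sum ≈ 6.51146.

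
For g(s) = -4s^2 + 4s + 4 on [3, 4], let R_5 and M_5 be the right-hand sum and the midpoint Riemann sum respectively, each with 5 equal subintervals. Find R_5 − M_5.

R_5 = -33.76.
M_5 = -31.32.
R_5 − M_5 = -2.44.

-2.44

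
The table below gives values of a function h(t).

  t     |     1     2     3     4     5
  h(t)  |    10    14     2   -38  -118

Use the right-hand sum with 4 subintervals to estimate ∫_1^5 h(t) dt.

-140

Δt = 1.
Sum = 1·[14 + 2 + (-38) + (-118)] = -140.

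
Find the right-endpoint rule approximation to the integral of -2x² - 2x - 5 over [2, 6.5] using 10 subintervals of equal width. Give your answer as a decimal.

-258.04125

Δx = (6.5 − 2)/10 = 0.45.
Right endpoints: 2.45, 2.9, 3.35, 3.8, 4.25, 4.7, 5.15, 5.6, 6.05, 6.5.
f(2.45) = -21.905, f(2.9) = -27.62, f(3.35) = -34.145, f(3.8) = -41.48, f(4.25) = -49.625, f(4.7) = -58.58, f(5.15) = -68.345, f(5.6) = -78.92, f(6.05) = -90.305, f(6.5) = -102.5.
Sum = Δx · [f(2.45) + f(2.9) + f(3.35) + ...].
Sum = -258.04125.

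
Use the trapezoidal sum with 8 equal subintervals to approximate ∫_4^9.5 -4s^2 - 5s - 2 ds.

-1256.19140625

Δs = (9.5 − 4)/8 = 0.6875.
f(4) = -86, f(4.6875) = -113.328125, f(5.375) = -144.4375, f(6.0625) = -179.328125, f(6.75) = -218, f(7.4375) = -260.453125, f(8.125) = -306.6875, f(8.8125) = -356.703125, f(9.5) = -410.5.
T_8 = (Δs/2)·[f(s_0) + 2f(s_1) + ... + 2f(s_{7}) + f(s_8)].
Sum = -1256.19140625.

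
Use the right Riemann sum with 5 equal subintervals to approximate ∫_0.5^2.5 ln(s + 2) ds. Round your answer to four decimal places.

Δs = (2.5 − 0.5)/5 = 0.4.
Right endpoints: 0.9, 1.3, 1.7, 2.1, 2.5.
f(0.9) ≈ 1.0647, f(1.3) ≈ 1.1939, f(1.7) ≈ 1.3083, f(2.1) ≈ 1.4110, f(2.5) ≈ 1.5041.
Sum = Δs · [f(0.9) + f(1.3) + f(1.7) + f(2.1) + f(2.5)].
Sum ≈ 2.5928.

2.5928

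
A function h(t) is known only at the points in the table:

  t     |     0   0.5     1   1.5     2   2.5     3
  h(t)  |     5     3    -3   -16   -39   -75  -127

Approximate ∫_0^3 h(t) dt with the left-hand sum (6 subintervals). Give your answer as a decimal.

Δt = 0.5.
Sum = 0.5·[5 + 3 + (-3) + (-16) + (-39) + (-75)] = -62.5.

-62.5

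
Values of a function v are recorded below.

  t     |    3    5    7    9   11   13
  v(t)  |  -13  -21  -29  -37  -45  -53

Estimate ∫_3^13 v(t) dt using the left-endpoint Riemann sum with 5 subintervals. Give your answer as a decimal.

Δt = 2.
Sum = 2·[(-13) + (-21) + (-29) + (-37) + (-45)] = -290.

-290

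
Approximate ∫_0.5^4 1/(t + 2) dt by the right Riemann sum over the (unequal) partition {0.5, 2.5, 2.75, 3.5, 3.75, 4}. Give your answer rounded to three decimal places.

Subinterval widths: 2, 0.25, 0.75, 0.25, 0.25.
Right endpoints: 2.5, 2.75, 3.5, 3.75, 4.
f(2.5) = 2/9, f(2.75) = 4/19, f(3.5) = 2/11, f(3.75) = 4/23, f(4) = 1/6.
Sum = Σ Δt_i · f(t_i).
Sum ≈ 0.719.

0.719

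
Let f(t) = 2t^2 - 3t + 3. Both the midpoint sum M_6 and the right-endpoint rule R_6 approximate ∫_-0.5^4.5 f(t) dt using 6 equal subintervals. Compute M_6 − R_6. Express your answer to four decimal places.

-12.1528

M_6 ≈ 45.254630.
R_6 ≈ 57.407407.
M_6 − R_6 ≈ -12.1528.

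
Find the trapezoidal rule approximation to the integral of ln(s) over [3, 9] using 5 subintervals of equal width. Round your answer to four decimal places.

Δs = (9 − 3)/5 = 1.2.
f(3) ≈ 1.0986, f(4.2) ≈ 1.4351, f(5.4) ≈ 1.6864, f(6.6) ≈ 1.8871, f(7.8) ≈ 2.0541, f(9) ≈ 2.1972.
T_5 = (Δs/2)·[f(s_0) + 2f(s_1) + ... + 2f(s_{4}) + f(s_5)].
Sum ≈ 10.4527.

10.4527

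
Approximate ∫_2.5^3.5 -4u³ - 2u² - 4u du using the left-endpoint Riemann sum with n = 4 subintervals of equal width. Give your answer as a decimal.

Δu = (3.5 − 2.5)/4 = 0.25.
Left endpoints: 2.5, 2.75, 3, 3.25.
f(2.5) = -85, f(2.75) = -109.3125, f(3) = -138, f(3.25) = -171.4375.
Sum = Δu · [f(2.5) + f(2.75) + f(3) + f(3.25)].
Sum = -125.9375.

-125.9375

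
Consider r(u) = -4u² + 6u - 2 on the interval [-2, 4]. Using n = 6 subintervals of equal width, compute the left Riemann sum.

-70

Δu = (4 − (-2))/6 = 1.
Left endpoints: -2, -1, 0, 1, 2, 3.
r(-2) = -30, r(-1) = -12, r(0) = -2, r(1) = 0, r(2) = -6, r(3) = -20.
Sum = Δu · [r(-2) + r(-1) + r(0) + ...].
Sum = -70.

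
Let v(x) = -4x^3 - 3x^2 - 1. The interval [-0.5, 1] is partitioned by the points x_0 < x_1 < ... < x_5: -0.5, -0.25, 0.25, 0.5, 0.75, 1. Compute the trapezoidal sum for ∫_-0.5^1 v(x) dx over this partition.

Subinterval widths: 0.25, 0.5, 0.25, 0.25, 0.25.
v(-0.5) = -1.25, v(-0.25) = -1.125, v(0.25) = -1.25, v(0.5) = -2.25, v(0.75) = -4.375, v(1) = -8.
On each subinterval the trapezoid contributes (Δx_i/2)·[v(x_{i-1}) + v(x_i)].
Sum = -3.703125.

-3.703125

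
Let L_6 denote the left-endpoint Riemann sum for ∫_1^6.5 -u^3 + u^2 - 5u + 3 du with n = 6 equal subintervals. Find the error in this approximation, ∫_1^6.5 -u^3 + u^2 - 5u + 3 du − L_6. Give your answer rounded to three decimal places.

Exact integral: ∫_1^6.5 f(u) du ≈ -441.43229.
L_6 ≈ -330.21803.
Error ≈ -441.43229 − (-330.21803) ≈ -111.214.

-111.214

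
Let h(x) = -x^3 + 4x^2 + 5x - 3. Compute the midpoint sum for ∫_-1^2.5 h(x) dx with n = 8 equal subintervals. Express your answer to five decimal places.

15.17834

Δx = (2.5 − (-1))/8 = 0.4375.
Midpoints: -0.78125, -0.34375, 0.09375, 0.53125, 0.96875, 1.40625, 1.84375, 2.28125.
h(-0.78125) = -130679/32768, h(-0.34375) = -137805/32768, h(0.09375) = -81819/32768, h(0.53125) = 20815/32768, h(0.96875) = 153633/32768, h(1.40625) = 300171/32768, h(1.84375) = 443965/32768, h(2.28125) = 568551/32768.
Sum = Δx · [h(-0.78125) + h(-0.34375) + h(0.09375) + ...].
Sum ≈ 15.17834.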